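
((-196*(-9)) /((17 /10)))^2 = 311169600 /289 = 1076711.42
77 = 77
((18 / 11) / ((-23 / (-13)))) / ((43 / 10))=2340 / 10879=0.22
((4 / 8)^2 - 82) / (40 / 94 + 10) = -15369 / 1960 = -7.84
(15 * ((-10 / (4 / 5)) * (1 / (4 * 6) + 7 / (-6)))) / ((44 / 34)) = 57375 / 352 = 163.00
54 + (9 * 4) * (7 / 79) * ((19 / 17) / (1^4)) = 77310 / 1343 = 57.57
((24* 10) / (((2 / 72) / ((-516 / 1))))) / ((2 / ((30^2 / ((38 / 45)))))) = -45139680000 / 19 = -2375772631.58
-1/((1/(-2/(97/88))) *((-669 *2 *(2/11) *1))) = -484/64893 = -0.01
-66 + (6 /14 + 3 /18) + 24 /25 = -64.44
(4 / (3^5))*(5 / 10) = 0.01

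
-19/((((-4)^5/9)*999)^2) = -19/12919504896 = -0.00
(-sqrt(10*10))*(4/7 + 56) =-3960/7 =-565.71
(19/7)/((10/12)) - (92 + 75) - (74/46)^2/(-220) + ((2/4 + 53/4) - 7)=-63943109/407330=-156.98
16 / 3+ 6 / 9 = 6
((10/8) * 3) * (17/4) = 255/16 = 15.94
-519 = -519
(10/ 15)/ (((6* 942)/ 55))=0.01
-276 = -276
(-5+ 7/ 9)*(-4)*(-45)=-760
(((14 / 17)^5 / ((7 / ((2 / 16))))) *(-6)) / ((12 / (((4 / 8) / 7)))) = -343 / 1419857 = -0.00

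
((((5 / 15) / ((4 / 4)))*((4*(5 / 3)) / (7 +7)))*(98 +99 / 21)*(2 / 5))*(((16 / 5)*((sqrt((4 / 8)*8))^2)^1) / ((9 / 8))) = 1472512 / 19845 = 74.20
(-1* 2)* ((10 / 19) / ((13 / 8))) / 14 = -80 / 1729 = -0.05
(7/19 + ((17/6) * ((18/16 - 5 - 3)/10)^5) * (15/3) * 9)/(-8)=765612031/318767104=2.40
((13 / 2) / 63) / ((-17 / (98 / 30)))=-91 / 4590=-0.02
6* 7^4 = 14406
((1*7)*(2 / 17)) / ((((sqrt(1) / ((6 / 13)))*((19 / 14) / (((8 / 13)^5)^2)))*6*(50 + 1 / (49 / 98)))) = 52613349376 / 7525281494561363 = 0.00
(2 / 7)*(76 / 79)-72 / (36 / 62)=-68420 / 553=-123.73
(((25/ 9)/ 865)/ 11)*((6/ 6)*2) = 10/ 17127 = 0.00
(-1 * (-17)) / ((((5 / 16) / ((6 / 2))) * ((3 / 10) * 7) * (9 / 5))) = 2720 / 63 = 43.17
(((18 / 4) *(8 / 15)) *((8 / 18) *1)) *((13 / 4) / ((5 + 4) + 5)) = 26 / 105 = 0.25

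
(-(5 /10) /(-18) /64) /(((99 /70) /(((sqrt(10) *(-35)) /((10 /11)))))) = -245 *sqrt(10) /20736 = -0.04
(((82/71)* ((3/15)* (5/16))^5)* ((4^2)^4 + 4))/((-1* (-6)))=671785/55836672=0.01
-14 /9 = -1.56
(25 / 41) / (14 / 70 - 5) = -125 / 984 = -0.13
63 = 63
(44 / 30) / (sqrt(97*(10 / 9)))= 11*sqrt(970) / 2425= 0.14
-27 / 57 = -9 / 19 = -0.47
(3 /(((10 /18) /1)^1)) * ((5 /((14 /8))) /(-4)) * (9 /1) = -243 /7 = -34.71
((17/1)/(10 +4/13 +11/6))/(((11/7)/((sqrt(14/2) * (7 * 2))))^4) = 5992994882784/13865027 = 432238.24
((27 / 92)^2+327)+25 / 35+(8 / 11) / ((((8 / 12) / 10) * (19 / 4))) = 4087536511 / 12382832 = 330.10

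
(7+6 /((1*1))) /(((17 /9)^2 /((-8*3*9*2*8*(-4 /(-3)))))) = -4852224 /289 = -16789.70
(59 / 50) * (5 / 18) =59 / 180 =0.33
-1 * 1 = -1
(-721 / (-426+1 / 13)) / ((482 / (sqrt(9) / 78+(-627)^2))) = 1380.68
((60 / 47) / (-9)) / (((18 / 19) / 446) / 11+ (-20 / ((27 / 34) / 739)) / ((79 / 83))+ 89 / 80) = 53020123200 / 7308794048016707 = 0.00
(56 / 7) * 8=64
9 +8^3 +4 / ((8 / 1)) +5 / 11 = 11483 / 22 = 521.95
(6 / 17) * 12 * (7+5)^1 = 864 / 17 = 50.82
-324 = -324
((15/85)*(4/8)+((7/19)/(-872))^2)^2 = 169537048773015361/21776003933011185664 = 0.01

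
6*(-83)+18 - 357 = -837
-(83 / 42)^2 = -6889 / 1764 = -3.91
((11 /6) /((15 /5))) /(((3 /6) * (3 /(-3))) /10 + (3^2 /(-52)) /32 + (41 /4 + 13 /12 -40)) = -0.02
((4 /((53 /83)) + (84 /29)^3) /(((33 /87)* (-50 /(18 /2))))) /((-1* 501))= 1077558 /37218455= 0.03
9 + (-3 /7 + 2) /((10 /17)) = 817 /70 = 11.67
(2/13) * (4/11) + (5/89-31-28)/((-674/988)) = 370827876/4288999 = 86.46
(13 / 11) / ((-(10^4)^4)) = -0.00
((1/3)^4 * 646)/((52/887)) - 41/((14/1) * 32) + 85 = 104231291/471744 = 220.95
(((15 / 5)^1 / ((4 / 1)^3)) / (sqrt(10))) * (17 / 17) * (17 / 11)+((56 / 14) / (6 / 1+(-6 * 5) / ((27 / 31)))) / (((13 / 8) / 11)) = -99 / 104+51 * sqrt(10) / 7040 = -0.93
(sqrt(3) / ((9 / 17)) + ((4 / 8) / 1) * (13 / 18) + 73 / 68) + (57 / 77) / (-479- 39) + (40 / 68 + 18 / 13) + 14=17 * sqrt(3) / 9 + 690439774 / 39666627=20.68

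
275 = 275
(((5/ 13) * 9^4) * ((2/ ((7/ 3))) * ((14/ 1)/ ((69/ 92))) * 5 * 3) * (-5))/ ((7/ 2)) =-78732000/ 91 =-865186.81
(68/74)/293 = 34/10841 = 0.00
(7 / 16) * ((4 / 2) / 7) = 1 / 8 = 0.12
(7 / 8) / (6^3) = 7 / 1728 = 0.00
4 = 4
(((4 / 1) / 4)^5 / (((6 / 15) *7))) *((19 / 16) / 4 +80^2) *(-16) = -292585 / 8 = -36573.12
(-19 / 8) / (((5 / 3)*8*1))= -57 / 320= -0.18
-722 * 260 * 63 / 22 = -5913180 / 11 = -537561.82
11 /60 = 0.18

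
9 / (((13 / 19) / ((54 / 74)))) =4617 / 481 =9.60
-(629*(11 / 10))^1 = -6919 / 10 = -691.90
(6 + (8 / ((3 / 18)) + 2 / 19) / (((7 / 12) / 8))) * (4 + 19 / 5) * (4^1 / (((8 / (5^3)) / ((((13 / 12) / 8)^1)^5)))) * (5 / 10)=593576836775 / 80329310208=7.39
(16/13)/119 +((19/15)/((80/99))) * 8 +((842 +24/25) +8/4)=2653137/3094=857.51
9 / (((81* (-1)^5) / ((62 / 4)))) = -31 / 18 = -1.72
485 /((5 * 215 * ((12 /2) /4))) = 194 /645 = 0.30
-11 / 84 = -0.13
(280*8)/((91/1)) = 320/13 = 24.62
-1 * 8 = -8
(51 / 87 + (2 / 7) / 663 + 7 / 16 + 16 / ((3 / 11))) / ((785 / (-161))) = -985470351 / 80497040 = -12.24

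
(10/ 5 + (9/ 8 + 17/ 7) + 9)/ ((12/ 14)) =815/ 48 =16.98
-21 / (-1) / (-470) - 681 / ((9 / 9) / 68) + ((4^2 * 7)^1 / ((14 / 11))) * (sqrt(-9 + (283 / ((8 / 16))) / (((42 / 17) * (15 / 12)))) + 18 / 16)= -21718251 / 470 + 88 * sqrt(1921395) / 105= -45047.32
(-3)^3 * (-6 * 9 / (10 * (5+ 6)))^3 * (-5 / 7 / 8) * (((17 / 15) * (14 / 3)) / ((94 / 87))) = -87333471 / 62557000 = -1.40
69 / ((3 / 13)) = 299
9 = 9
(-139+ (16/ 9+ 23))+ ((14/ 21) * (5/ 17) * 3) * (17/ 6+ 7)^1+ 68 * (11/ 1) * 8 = 898961/ 153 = 5875.56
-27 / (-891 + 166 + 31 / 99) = 2673 / 71744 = 0.04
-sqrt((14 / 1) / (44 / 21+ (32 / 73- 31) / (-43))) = -7*sqrt(3483668478) / 184967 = -2.23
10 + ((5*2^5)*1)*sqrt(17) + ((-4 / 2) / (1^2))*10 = 649.70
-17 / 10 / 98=-17 / 980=-0.02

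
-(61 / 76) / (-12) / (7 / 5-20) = -305 / 84816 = -0.00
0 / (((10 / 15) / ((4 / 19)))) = 0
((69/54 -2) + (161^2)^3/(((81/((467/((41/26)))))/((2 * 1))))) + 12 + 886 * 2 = 845873610455190379/6642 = 127352244874313.52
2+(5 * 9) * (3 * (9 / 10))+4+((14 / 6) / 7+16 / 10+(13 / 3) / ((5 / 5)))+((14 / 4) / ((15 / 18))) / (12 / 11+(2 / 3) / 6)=70003 / 510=137.26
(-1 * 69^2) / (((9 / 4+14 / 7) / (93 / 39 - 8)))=6290.55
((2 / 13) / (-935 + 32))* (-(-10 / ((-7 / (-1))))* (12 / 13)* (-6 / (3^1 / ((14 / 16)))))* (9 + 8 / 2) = 20 / 3913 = 0.01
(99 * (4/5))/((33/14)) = 168/5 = 33.60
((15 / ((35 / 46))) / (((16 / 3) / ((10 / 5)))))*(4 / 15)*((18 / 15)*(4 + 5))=21.29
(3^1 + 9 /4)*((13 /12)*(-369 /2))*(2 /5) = -33579 /80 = -419.74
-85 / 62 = -1.37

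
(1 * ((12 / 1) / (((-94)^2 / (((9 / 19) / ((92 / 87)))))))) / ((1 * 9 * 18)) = 29 / 7722664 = 0.00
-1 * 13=-13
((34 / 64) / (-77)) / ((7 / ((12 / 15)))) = -17 / 21560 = -0.00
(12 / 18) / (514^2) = 1 / 396294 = 0.00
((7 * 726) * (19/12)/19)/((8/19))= 16093/16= 1005.81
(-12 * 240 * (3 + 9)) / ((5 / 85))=-587520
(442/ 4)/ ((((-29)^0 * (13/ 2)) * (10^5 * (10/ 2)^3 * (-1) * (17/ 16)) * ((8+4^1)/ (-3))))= 1/ 3125000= 0.00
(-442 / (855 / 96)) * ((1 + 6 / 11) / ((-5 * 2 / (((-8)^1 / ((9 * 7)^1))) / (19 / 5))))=-961792 / 259875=-3.70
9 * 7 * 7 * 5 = 2205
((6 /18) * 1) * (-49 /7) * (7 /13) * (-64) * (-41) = -128576 /39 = -3296.82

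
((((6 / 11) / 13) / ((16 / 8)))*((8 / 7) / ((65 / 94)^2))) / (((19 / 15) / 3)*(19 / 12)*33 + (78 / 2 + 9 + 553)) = 7634304 / 94862362595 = 0.00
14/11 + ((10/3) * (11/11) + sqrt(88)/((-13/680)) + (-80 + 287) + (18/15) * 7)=-270.68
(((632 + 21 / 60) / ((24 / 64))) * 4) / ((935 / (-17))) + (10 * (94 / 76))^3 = 10012780691 / 5658675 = 1769.46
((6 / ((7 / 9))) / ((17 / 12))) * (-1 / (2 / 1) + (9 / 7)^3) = 361260 / 40817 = 8.85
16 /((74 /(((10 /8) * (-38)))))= -380 /37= -10.27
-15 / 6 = -5 / 2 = -2.50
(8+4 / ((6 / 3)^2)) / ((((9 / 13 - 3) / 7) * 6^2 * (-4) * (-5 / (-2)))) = 91 / 1200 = 0.08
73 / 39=1.87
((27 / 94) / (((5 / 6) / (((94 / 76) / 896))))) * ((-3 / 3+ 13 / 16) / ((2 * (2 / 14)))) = -243 / 778240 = -0.00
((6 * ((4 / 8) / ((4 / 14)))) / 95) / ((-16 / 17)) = -357 / 3040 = -0.12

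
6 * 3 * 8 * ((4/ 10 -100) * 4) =-286848/ 5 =-57369.60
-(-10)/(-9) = -10/9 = -1.11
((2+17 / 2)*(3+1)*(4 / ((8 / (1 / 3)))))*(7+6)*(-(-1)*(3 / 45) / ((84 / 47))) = 611 / 180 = 3.39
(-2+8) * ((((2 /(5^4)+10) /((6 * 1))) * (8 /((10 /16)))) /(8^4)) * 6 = 4689 /25000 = 0.19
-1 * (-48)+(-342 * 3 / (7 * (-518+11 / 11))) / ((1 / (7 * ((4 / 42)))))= 174396 / 3619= 48.19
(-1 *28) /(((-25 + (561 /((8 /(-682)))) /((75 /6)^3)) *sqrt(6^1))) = 31250 *sqrt(6) /331383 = 0.23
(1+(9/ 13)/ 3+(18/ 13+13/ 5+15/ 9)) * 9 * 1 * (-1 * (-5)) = 309.69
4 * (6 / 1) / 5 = 24 / 5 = 4.80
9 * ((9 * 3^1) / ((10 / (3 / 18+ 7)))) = 3483 / 20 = 174.15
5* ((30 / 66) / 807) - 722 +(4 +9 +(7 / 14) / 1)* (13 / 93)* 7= -390098215 / 550374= -708.79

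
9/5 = 1.80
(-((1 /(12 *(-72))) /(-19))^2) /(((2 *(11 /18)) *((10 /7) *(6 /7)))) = -49 /19762237440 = -0.00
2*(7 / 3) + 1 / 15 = 71 / 15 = 4.73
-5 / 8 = -0.62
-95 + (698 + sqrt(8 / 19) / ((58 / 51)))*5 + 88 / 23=3401.68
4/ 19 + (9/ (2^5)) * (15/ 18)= 541/ 1216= 0.44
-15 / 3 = -5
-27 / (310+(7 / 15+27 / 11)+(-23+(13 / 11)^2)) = -49005 / 528742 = -0.09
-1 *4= -4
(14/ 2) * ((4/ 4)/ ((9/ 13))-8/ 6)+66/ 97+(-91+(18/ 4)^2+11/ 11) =-238475/ 3492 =-68.29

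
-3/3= -1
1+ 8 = 9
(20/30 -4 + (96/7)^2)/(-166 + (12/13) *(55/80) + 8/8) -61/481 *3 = -24572939/16333317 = -1.50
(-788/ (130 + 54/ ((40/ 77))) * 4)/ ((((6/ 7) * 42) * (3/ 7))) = -110320/ 126333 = -0.87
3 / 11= 0.27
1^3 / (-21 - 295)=-1 / 316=-0.00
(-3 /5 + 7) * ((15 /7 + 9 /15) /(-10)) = -1536 /875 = -1.76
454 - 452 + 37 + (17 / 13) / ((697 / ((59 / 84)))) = 39.00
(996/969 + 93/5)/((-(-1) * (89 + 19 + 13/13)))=31699/176035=0.18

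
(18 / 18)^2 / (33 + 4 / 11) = 11 / 367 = 0.03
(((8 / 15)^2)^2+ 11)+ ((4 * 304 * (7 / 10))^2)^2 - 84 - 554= 524960297650.35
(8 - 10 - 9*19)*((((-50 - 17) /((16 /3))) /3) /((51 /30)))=426.14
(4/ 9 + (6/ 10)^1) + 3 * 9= 1262/ 45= 28.04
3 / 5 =0.60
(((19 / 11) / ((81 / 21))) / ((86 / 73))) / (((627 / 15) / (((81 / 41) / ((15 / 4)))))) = 0.00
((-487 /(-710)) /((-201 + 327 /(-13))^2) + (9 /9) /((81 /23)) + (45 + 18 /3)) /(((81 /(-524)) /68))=-6308081894471029 /279615057750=-22559.88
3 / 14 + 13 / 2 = 47 / 7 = 6.71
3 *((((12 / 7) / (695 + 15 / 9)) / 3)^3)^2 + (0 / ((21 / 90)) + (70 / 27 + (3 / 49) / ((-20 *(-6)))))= 85814261123206502838067463 / 33093273908488039005375000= 2.59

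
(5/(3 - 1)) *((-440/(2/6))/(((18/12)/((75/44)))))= -3750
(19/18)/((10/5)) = 19/36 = 0.53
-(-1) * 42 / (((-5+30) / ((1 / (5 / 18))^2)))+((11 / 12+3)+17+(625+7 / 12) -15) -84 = 711591 / 1250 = 569.27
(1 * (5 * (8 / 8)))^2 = 25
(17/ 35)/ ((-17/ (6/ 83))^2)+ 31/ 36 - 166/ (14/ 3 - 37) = 85811748637/ 14313550860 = 6.00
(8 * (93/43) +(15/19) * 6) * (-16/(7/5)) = -251.88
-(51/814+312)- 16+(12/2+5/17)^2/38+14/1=-699548967/2234837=-313.02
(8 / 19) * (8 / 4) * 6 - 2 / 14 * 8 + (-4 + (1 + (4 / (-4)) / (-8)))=1101 / 1064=1.03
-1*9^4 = -6561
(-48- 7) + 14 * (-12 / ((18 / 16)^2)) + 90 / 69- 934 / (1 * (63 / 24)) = -542.25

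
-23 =-23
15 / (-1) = -15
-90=-90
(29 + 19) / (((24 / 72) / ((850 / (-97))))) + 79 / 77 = -9417137 / 7469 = -1260.83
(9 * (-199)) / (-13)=1791 / 13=137.77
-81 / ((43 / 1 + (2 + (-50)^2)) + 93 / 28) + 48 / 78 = 541340 / 927589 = 0.58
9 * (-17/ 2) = -153/ 2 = -76.50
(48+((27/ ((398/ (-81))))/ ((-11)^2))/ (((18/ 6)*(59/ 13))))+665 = 2025853109/ 2841322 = 713.00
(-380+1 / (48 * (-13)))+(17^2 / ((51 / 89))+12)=28357 / 208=136.33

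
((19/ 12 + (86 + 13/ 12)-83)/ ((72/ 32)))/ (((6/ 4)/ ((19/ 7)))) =2584/ 567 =4.56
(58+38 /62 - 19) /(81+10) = 1228 /2821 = 0.44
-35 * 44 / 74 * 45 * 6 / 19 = -207900 / 703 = -295.73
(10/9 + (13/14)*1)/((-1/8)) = -1028/63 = -16.32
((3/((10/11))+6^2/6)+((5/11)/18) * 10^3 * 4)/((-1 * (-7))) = 15601/990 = 15.76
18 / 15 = 6 / 5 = 1.20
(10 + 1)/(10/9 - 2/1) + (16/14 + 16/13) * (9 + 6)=16911/728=23.23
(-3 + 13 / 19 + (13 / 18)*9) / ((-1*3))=-53 / 38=-1.39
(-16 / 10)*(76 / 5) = -608 / 25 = -24.32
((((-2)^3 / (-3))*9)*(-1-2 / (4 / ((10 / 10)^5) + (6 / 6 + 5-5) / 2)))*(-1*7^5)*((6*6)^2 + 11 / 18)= 20397445796 / 27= 755460955.41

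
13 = 13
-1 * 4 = -4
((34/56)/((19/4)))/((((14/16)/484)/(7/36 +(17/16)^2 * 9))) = 49073849/67032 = 732.10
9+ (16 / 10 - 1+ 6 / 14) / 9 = 319 / 35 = 9.11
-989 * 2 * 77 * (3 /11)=-41538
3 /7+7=52 /7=7.43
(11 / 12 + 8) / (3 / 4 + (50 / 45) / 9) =2889 / 283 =10.21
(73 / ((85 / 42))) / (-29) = -3066 / 2465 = -1.24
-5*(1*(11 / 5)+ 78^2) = -30431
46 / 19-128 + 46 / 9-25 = -24875 / 171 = -145.47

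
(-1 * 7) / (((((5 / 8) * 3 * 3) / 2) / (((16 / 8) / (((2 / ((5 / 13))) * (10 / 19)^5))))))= -17332693 / 731250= -23.70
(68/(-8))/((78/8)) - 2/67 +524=1366856/2613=523.10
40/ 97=0.41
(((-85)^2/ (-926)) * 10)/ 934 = -36125/ 432442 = -0.08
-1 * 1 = -1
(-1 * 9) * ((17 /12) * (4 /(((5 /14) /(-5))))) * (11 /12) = 1309 /2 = 654.50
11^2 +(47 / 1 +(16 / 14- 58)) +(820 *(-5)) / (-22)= 22908 / 77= 297.51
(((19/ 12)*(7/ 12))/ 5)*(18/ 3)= 133/ 120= 1.11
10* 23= 230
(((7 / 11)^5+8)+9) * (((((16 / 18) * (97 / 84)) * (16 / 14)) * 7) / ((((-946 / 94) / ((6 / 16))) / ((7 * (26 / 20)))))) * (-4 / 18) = 326522527916 / 30851734815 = 10.58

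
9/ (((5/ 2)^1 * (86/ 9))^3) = 6561/ 9938375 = 0.00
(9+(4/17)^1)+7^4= 40974/17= 2410.24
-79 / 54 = -1.46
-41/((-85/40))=328/17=19.29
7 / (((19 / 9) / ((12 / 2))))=378 / 19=19.89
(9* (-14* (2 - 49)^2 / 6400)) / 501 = -46389 / 534400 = -0.09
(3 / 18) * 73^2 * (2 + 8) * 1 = 26645 / 3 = 8881.67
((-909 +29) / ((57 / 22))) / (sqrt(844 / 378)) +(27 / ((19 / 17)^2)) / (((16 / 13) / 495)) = 50212305 / 5776-9680 * sqrt(8862) / 4009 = 8465.96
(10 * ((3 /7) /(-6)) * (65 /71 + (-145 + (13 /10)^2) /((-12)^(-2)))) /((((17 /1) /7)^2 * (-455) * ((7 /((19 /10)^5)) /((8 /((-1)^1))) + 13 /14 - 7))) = 1269738005881646 /1411714584275125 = 0.90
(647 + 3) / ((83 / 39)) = 305.42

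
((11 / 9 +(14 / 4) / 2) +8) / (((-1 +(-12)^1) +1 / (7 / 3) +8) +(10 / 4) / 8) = -11060 / 4293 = -2.58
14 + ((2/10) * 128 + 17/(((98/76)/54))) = 184122/245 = 751.52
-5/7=-0.71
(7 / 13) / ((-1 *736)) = -0.00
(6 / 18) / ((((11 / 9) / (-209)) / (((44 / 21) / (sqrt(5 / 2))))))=-836*sqrt(10) / 35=-75.53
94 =94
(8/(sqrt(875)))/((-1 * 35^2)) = -8 * sqrt(35)/214375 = -0.00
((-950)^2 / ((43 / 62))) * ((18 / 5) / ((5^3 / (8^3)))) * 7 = 5775630336 / 43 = 134316984.56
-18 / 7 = -2.57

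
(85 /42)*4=170 /21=8.10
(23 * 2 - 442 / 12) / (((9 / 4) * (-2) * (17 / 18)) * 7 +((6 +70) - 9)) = 110 / 447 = 0.25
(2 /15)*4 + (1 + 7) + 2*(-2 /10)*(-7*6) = 76 /3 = 25.33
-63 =-63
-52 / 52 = -1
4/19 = 0.21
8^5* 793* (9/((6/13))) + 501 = 506708469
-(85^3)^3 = -231616946283203125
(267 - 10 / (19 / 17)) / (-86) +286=462421 / 1634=283.00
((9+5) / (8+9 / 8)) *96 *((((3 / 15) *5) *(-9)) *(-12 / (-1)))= -1161216 / 73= -15907.07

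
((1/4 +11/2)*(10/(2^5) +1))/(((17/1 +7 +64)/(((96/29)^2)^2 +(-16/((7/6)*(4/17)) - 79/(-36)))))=262340676671/47800879104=5.49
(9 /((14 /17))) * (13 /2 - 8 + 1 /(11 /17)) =153 /308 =0.50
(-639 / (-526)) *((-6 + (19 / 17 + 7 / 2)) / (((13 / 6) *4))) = -90099 / 464984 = -0.19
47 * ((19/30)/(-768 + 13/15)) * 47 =-41971/23014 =-1.82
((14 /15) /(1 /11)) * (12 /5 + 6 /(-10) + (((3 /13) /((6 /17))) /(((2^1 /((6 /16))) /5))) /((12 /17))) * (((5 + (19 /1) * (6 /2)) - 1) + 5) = 1808.10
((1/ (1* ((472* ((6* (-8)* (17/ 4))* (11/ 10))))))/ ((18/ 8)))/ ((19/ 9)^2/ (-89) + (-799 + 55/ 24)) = 0.00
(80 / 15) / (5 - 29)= -2 / 9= -0.22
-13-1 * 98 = -111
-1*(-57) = 57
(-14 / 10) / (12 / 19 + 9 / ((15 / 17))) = -19 / 147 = -0.13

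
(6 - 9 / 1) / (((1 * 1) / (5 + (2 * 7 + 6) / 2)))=-45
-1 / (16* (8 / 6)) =-3 / 64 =-0.05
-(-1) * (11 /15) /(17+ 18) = 11 /525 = 0.02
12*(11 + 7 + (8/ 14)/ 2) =1536/ 7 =219.43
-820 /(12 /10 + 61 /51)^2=-53320500 /373321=-142.83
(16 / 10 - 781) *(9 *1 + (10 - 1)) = -70146 / 5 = -14029.20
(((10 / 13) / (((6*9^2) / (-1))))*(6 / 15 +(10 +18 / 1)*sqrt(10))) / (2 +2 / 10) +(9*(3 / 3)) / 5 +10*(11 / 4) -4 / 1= 8791397 / 347490 -700*sqrt(10) / 34749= 25.24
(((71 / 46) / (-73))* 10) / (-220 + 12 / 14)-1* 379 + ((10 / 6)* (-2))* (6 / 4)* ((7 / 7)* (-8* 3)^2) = -3259.00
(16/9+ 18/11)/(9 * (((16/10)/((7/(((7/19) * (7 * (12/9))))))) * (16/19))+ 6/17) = 5185765/9583893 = 0.54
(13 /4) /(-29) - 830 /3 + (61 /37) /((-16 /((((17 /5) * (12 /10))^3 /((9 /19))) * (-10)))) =-5192174027 /40237500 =-129.04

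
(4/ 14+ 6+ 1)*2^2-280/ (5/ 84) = -4674.86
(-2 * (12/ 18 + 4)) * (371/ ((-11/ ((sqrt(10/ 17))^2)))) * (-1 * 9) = -311640/ 187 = -1666.52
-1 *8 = -8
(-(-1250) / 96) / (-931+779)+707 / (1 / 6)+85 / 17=30985487 / 7296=4246.91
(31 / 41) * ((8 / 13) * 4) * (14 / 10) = 6944 / 2665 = 2.61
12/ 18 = 2/ 3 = 0.67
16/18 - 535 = -4807/9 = -534.11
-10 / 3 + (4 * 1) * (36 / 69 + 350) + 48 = 99826 / 69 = 1446.75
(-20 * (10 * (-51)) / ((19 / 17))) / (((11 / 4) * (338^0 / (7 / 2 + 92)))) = 66238800 / 209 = 316932.06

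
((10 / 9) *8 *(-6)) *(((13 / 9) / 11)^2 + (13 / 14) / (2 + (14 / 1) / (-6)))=30389840 / 205821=147.65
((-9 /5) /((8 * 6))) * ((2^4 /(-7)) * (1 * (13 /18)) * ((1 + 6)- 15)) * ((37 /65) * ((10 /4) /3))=-74 /315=-0.23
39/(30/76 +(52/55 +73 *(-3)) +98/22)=-2470/13503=-0.18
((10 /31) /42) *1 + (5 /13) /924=1005 /124124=0.01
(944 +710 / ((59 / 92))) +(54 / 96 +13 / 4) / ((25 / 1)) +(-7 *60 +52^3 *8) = 26585288399 / 23600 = 1126495.27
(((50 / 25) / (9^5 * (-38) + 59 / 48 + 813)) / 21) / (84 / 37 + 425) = -0.00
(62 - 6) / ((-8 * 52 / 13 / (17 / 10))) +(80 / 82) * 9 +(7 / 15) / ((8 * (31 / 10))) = 888323 / 152520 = 5.82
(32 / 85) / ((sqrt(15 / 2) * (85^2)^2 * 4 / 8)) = 64 * sqrt(30) / 66555796875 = 0.00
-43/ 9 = -4.78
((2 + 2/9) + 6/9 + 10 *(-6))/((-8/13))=3341/36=92.81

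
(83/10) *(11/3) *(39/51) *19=225511/510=442.18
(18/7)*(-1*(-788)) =14184/7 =2026.29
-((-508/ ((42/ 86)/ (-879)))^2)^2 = -698887049207462729163994.00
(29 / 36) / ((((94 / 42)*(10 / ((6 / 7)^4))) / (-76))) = -119016 / 80605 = -1.48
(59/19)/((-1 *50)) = -59/950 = -0.06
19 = 19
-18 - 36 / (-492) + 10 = -325 / 41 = -7.93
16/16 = 1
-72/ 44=-18/ 11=-1.64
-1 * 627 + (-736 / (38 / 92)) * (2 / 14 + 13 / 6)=-1892189 / 399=-4742.33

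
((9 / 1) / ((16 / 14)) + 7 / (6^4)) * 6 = 10213 / 216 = 47.28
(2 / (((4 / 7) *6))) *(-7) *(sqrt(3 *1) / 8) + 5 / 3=5 / 3-49 *sqrt(3) / 96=0.78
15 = 15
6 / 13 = 0.46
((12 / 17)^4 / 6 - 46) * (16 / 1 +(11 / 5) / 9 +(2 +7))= -872109472 / 751689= -1160.20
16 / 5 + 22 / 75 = 262 / 75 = 3.49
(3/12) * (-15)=-15/4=-3.75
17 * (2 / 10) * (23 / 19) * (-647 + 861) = 880.78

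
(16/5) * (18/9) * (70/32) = 14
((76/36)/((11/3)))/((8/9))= 57/88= 0.65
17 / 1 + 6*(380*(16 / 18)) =6131 / 3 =2043.67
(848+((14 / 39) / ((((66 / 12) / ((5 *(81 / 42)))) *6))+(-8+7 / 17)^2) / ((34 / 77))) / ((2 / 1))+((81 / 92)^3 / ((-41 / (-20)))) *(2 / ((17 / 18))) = 62450616761735 / 127443436172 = 490.03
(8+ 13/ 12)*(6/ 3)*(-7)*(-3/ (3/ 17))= 12971/ 6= 2161.83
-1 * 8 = -8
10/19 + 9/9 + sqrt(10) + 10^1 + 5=sqrt(10) + 314/19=19.69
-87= -87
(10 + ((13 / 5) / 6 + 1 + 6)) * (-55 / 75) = -5753 / 450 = -12.78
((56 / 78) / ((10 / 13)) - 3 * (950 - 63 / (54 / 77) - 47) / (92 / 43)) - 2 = -3149899 / 2760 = -1141.27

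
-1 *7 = -7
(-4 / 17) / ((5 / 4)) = -16 / 85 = -0.19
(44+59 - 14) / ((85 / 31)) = 2759 / 85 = 32.46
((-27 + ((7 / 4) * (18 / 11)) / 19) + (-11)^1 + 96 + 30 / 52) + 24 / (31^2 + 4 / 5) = 255888169 / 4355351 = 58.75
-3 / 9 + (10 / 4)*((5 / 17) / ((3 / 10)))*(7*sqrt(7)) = -1 / 3 + 875*sqrt(7) / 51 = 45.06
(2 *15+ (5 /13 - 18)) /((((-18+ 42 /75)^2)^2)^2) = 24566650390625 /16975996087155095830528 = 0.00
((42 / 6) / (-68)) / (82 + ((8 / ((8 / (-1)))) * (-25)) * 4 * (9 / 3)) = -0.00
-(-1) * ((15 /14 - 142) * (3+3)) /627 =-1973 /1463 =-1.35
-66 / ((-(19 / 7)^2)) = 3234 / 361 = 8.96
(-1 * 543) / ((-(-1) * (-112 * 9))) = 181 / 336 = 0.54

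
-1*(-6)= 6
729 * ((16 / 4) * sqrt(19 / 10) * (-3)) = -4374 * sqrt(190) / 5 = -12058.29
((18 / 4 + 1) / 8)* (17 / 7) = 187 / 112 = 1.67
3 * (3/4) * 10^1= 45/2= 22.50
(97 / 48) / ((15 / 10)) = 97 / 72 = 1.35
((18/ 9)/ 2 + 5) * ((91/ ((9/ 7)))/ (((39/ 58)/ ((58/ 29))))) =11368/ 9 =1263.11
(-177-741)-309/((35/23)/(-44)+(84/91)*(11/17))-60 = -192188790/125849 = -1527.14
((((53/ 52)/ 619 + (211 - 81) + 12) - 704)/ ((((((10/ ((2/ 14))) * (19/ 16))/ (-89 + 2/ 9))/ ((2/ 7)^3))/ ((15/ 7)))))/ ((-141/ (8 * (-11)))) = 61856105344/ 3303864837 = 18.72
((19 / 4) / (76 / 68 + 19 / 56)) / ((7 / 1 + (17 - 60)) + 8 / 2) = -119 / 1168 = -0.10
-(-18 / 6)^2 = -9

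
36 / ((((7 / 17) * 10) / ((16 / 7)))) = 4896 / 245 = 19.98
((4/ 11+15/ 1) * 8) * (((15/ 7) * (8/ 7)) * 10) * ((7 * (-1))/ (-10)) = 162240/ 77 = 2107.01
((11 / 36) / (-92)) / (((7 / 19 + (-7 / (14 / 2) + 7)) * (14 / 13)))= -247 / 510048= -0.00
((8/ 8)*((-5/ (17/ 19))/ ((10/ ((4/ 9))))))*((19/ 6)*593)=-214073/ 459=-466.39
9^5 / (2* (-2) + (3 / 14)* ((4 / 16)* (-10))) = -1653372 / 127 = -13018.68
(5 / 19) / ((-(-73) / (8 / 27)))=40 / 37449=0.00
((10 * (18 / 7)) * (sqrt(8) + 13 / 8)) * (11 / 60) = 429 / 56 + 66 * sqrt(2) / 7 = 20.99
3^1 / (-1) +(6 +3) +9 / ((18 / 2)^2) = 55 / 9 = 6.11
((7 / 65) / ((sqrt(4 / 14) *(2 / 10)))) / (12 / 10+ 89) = 35 *sqrt(14) / 11726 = 0.01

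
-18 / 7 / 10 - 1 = -44 / 35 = -1.26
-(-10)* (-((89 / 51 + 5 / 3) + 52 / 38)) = -15440 / 323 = -47.80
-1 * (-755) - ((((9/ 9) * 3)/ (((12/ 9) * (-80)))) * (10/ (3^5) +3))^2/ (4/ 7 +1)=619961105153/ 821145600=755.00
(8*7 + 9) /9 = 65 /9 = 7.22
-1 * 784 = -784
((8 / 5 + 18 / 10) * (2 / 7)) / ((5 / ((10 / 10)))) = 34 / 175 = 0.19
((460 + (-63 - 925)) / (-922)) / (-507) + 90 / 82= 1.10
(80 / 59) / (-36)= -20 / 531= -0.04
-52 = -52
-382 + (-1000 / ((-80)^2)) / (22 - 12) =-24449 / 64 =-382.02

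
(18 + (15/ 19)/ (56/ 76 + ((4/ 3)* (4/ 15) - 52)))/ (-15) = -260931/ 217630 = -1.20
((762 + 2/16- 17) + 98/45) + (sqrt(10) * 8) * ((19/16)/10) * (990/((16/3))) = 5643 * sqrt(10)/32 + 269029/360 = 1304.95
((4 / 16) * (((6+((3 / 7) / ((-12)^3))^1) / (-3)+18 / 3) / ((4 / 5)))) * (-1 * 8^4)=-967700 / 189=-5120.11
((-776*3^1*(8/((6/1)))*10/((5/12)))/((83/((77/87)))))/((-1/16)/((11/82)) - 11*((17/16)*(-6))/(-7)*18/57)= 22378797056/102246953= 218.87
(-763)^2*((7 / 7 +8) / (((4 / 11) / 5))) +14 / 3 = 864521021 / 12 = 72043418.42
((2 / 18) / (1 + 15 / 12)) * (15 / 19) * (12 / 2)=40 / 171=0.23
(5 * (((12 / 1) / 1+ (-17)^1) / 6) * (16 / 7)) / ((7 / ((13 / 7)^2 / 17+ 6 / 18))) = -268000 / 367353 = -0.73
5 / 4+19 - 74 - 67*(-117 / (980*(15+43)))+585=30204089 / 56840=531.39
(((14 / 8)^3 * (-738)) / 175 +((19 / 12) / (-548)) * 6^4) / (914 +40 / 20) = -2887497 / 100393600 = -0.03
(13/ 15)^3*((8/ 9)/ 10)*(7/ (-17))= -61516/ 2581875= -0.02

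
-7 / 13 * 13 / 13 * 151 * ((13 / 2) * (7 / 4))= -7399 / 8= -924.88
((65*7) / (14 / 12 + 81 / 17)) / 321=3094 / 12947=0.24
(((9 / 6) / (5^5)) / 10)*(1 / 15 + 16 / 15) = 17 / 312500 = 0.00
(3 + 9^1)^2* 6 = 864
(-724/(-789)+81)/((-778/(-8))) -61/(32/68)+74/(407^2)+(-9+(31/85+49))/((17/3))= -121.66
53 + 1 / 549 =29098 / 549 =53.00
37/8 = 4.62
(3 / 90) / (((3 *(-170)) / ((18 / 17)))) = -0.00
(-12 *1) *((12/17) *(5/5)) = -144/17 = -8.47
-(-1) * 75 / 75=1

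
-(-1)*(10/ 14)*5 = 25/ 7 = 3.57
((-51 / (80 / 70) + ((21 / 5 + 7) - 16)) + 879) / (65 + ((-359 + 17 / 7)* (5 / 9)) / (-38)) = 13240017 / 1120600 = 11.82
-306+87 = -219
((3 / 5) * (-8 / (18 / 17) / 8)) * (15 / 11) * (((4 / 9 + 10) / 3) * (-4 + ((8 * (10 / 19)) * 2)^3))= -1083594212 / 679041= -1595.77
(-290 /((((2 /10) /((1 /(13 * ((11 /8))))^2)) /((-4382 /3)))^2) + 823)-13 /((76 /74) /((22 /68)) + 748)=-173385404163509429123 /1150593389554752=-150692.16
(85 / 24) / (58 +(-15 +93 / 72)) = 85 / 1063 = 0.08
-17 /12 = -1.42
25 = 25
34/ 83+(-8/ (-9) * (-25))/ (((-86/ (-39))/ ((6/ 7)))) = -8.23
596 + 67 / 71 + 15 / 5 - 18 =41318 / 71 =581.94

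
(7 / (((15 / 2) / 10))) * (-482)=-4498.67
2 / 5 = 0.40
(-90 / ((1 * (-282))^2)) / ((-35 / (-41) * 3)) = -41 / 92778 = -0.00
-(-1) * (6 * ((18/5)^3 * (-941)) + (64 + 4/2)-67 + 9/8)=-263419651/1000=-263419.65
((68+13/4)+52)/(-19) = -493/76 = -6.49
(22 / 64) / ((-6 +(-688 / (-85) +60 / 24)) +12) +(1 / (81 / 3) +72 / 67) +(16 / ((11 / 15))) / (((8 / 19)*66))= 18944496511 / 9879773904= 1.92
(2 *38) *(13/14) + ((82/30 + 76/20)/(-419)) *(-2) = 3106162/43995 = 70.60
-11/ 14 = -0.79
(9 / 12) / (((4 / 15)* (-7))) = -45 / 112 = -0.40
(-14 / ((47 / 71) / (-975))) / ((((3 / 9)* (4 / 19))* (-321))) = -9206925 / 10058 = -915.38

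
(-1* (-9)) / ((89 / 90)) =9.10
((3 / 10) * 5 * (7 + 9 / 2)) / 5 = 69 / 20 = 3.45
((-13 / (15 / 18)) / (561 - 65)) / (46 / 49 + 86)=-637 / 1760800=-0.00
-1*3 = -3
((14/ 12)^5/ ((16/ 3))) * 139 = 2336173/ 41472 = 56.33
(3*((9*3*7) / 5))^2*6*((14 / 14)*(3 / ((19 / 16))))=92588832 / 475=194923.86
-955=-955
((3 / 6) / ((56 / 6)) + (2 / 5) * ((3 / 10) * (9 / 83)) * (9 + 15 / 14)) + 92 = 10711853 / 116200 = 92.18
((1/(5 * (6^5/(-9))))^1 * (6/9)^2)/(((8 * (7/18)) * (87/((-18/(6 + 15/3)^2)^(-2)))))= -14641/852405120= -0.00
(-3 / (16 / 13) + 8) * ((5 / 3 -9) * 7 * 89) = -25413.21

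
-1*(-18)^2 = -324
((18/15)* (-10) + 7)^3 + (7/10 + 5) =-1193/10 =-119.30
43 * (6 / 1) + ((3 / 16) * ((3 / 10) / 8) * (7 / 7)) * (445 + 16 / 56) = 2339733 / 8960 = 261.13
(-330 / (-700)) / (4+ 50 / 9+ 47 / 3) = 297 / 15890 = 0.02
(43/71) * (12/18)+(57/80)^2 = 1242437/1363200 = 0.91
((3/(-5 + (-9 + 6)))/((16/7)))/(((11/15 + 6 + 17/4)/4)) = -315/5272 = -0.06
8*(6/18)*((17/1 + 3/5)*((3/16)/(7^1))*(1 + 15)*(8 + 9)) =11968/35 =341.94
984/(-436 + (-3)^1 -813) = -246/313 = -0.79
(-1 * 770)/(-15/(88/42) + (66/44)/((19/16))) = 643720/4929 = 130.60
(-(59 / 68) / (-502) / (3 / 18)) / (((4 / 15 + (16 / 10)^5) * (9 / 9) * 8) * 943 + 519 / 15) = 1659375 / 12985159470068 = 0.00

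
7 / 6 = 1.17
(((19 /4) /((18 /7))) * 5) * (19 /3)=12635 /216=58.50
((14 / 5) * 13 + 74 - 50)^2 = 91204 / 25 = 3648.16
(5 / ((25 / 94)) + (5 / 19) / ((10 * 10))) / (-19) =-1429 / 1444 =-0.99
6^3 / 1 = 216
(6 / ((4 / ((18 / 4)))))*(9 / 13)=4.67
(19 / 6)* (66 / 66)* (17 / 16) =323 / 96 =3.36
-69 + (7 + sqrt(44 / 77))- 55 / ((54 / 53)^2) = -335287 / 2916 + 2*sqrt(7) / 7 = -114.23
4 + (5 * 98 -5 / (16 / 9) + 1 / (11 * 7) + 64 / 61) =36993547 / 75152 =492.25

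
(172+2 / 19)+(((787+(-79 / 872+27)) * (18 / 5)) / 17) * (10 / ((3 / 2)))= 46513863 / 35207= 1321.15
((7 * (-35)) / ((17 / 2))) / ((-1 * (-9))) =-490 / 153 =-3.20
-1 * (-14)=14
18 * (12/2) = 108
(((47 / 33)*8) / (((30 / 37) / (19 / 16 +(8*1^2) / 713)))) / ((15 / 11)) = 951233 / 77004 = 12.35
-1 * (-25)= 25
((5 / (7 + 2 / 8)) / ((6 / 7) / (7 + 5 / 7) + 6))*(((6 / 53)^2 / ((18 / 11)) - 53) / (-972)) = 148855 / 24193917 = 0.01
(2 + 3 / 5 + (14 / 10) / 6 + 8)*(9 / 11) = 195 / 22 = 8.86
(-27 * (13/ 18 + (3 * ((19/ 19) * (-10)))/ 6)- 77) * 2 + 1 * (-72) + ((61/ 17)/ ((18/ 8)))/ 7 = 5599/ 1071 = 5.23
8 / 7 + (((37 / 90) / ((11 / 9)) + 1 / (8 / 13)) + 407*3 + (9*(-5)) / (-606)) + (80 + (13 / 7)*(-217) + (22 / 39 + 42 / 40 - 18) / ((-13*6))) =213247204979 / 236576340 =901.39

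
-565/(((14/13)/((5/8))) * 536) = -36725/60032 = -0.61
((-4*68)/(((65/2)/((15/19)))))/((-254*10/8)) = 3264/156845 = 0.02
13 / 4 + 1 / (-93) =1205 / 372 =3.24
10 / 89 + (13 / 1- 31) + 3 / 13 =-20429 / 1157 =-17.66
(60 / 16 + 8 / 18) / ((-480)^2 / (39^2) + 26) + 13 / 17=0.79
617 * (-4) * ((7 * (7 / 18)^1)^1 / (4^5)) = -30233 / 4608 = -6.56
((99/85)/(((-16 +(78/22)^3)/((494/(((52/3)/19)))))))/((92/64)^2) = 18266345856/1709704195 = 10.68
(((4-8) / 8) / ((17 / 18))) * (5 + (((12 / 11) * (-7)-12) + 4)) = 1053 / 187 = 5.63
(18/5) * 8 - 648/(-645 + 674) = 936/145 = 6.46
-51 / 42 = -1.21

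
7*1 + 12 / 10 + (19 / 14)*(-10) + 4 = -48 / 35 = -1.37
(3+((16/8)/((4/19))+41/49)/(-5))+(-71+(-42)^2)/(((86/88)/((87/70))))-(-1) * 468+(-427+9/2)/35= 27495847/10535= 2609.95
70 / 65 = 14 / 13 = 1.08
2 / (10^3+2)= 1 / 501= 0.00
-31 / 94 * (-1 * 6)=93 / 47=1.98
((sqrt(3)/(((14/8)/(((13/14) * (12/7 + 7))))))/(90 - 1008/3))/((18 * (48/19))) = -15067 * sqrt(3)/36451296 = -0.00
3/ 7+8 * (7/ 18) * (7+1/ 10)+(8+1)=9928/ 315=31.52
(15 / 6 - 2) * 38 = 19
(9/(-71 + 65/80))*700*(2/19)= -9.45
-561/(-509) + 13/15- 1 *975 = -7429093/7635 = -973.03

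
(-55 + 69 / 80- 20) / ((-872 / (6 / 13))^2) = -53379 / 2570097920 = -0.00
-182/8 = -91/4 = -22.75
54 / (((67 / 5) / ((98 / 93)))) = 8820 / 2077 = 4.25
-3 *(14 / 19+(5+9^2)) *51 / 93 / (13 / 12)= -1008576 / 7657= -131.72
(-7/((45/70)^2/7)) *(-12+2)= 96040/81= 1185.68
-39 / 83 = -0.47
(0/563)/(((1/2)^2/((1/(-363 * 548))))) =0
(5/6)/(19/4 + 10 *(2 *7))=10/1737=0.01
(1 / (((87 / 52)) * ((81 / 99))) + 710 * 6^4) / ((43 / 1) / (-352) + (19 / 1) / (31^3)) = -7555325893960064 / 997796475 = -7572011.01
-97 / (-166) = 97 / 166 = 0.58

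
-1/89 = -0.01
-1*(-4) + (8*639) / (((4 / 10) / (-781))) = -9981176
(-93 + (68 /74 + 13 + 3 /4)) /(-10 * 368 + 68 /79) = 915847 /43016496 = 0.02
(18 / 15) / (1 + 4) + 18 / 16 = 273 / 200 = 1.36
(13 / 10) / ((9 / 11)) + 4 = 503 / 90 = 5.59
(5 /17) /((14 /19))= 95 /238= 0.40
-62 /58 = -31 /29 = -1.07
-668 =-668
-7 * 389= -2723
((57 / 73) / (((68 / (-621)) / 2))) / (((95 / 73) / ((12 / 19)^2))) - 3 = -226191 / 30685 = -7.37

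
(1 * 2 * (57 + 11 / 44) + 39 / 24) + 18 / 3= 977 / 8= 122.12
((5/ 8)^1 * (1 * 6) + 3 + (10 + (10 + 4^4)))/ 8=1131/ 32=35.34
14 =14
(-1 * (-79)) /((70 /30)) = 237 /7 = 33.86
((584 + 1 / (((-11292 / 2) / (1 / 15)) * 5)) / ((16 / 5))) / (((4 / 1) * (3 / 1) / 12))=247294799 / 1355040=182.50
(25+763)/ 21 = 788/ 21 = 37.52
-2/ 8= -1/ 4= -0.25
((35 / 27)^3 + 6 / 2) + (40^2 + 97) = 1702.18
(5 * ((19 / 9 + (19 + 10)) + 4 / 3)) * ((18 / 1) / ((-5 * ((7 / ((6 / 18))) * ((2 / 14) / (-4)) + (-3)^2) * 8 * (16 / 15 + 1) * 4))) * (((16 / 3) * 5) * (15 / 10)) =-14600 / 341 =-42.82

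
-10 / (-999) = 10 / 999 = 0.01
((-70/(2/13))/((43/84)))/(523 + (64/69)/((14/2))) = -18460260/10864939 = -1.70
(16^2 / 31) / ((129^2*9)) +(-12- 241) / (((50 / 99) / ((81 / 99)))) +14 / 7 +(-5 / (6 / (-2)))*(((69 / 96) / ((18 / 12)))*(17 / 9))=-251549919097 / 619045200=-406.35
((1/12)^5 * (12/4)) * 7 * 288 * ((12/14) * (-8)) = -0.17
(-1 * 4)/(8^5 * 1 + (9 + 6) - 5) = -2/16389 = -0.00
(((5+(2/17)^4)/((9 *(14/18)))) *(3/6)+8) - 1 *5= 3925503/1169294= 3.36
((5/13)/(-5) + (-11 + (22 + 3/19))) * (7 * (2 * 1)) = 38318/247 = 155.13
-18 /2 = -9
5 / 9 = 0.56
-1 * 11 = -11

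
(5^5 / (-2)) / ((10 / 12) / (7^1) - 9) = 65625 / 373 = 175.94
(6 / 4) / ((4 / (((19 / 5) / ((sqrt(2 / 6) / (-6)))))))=-171 * sqrt(3) / 20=-14.81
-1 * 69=-69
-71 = -71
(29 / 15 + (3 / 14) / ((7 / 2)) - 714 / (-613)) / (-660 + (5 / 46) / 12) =-0.00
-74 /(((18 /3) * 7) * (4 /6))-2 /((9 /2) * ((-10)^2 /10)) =-1693 /630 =-2.69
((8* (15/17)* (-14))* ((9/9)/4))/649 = -420/11033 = -0.04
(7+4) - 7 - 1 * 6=-2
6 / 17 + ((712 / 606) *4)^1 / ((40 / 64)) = 202754 / 25755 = 7.87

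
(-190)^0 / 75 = 1 / 75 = 0.01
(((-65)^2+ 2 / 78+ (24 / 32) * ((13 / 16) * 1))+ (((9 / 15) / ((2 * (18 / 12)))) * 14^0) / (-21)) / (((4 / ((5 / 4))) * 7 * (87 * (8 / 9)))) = 369150643 / 151330816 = 2.44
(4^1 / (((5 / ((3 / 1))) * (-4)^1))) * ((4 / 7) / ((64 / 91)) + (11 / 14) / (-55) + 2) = -1.68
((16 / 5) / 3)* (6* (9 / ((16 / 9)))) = 162 / 5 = 32.40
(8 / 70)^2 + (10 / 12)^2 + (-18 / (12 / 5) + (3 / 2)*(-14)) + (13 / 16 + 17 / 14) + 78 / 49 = -4264271 / 176400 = -24.17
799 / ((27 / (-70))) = -55930 / 27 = -2071.48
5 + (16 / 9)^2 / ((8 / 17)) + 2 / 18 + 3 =1201 / 81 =14.83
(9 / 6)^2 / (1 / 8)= 18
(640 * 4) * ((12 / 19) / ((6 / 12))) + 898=78502 / 19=4131.68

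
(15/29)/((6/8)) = 20/29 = 0.69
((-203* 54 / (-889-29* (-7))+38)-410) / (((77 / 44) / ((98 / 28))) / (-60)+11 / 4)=-2093400 / 16121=-129.86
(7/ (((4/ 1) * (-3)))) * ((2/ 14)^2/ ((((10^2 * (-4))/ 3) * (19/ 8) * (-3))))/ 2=-1/ 159600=-0.00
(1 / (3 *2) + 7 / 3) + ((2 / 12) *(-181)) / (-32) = 661 / 192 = 3.44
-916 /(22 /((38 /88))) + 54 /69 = -95717 /5566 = -17.20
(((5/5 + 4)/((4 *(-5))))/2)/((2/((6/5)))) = -3/40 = -0.08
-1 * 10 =-10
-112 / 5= -22.40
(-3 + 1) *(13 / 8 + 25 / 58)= -477 / 116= -4.11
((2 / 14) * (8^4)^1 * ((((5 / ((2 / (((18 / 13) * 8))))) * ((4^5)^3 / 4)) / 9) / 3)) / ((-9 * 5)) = -8796093022208 / 2457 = -3580013440.05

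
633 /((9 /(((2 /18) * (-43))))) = -9073 /27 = -336.04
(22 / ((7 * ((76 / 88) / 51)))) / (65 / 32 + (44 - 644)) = -0.31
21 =21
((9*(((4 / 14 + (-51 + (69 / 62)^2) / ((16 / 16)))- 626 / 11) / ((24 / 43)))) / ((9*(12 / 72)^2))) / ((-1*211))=4062033399 / 124906936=32.52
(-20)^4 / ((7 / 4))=640000 / 7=91428.57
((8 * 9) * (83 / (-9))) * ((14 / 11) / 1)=-9296 / 11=-845.09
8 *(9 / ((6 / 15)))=180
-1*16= -16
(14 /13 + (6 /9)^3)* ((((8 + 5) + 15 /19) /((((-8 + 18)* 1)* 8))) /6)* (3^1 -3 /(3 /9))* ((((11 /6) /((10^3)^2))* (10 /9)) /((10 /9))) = -347281 /800280000000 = -0.00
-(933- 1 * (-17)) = -950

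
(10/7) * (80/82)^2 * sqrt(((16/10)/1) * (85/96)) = 8000 * sqrt(51)/35301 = 1.62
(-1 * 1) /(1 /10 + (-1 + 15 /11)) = -110 /51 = -2.16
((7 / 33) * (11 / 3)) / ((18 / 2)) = 7 / 81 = 0.09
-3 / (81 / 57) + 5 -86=-83.11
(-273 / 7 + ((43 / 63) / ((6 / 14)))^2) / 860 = -13291 / 313470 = -0.04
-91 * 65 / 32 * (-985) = 5826275 / 32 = 182071.09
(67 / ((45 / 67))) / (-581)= -4489 / 26145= -0.17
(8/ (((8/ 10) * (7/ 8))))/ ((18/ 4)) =160/ 63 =2.54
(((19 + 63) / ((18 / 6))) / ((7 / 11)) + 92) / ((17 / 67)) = 189878 / 357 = 531.87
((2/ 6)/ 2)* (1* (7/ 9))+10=547/ 54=10.13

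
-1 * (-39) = 39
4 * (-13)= -52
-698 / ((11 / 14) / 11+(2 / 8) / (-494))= -9841.73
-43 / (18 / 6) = -43 / 3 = -14.33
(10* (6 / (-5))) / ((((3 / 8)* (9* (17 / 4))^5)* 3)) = -32768 / 251523407979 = -0.00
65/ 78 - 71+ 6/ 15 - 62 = -3953/ 30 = -131.77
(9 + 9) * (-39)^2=27378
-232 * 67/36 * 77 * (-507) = 50568518/3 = 16856172.67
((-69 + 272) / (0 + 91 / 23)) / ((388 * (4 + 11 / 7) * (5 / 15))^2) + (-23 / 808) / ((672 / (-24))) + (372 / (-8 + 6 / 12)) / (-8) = 14500491993817 / 2338368337760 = 6.20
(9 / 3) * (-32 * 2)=-192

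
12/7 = 1.71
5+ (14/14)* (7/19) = 102/19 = 5.37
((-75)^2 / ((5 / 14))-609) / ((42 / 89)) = 64169 / 2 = 32084.50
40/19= 2.11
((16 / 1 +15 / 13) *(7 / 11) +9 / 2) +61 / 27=17.68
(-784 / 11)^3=-481890304 / 1331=-362051.32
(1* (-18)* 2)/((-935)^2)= -36/874225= -0.00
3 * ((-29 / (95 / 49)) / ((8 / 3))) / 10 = -12789 / 7600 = -1.68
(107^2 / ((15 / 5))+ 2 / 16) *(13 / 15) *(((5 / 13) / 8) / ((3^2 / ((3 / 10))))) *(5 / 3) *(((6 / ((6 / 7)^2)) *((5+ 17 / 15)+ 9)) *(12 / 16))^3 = 25209694009205573 / 3583180800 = 7035562.93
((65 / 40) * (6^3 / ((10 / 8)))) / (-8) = -351 / 10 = -35.10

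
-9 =-9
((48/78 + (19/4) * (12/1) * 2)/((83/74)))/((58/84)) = 4630920/31291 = 148.00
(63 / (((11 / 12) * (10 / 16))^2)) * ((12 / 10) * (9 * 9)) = 282175488 / 15125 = 18656.23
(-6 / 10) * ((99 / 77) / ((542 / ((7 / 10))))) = -27 / 27100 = -0.00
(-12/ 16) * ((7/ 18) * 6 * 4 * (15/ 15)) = -7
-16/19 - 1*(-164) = 3100/19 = 163.16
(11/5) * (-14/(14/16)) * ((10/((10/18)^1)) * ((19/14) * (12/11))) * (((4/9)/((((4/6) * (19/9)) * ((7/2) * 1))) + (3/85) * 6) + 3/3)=-25434432/20825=-1221.34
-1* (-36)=36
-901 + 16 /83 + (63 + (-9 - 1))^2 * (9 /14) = 1051585 /1162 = 904.98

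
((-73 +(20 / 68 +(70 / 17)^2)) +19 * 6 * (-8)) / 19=-50.93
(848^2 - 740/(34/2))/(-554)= -6112014/4709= -1297.94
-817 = -817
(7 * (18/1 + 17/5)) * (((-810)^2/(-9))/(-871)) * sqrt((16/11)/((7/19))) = 6240240 * sqrt(1463)/9581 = 24912.23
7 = 7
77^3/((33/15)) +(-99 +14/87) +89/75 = 150377577/725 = 207417.35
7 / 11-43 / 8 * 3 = -1363 / 88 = -15.49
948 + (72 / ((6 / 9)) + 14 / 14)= 1057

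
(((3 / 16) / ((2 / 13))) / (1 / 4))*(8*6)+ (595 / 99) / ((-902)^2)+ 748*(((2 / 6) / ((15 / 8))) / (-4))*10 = -7929383989 / 80546796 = -98.44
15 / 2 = 7.50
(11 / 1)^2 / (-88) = -11 / 8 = -1.38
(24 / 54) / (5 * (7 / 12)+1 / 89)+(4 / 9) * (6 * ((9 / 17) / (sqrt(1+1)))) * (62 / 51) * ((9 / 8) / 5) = 1424 / 9381+279 * sqrt(2) / 1445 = 0.42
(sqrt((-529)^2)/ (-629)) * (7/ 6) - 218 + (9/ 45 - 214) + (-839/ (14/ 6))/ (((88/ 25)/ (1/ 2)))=-5624311271/ 11623920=-483.86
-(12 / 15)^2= -0.64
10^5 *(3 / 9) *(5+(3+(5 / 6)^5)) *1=204165625 / 729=280062.59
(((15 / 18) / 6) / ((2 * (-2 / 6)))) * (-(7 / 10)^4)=2401 / 48000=0.05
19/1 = 19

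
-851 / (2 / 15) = -12765 / 2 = -6382.50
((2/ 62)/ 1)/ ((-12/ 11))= -11/ 372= -0.03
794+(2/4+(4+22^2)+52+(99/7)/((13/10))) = 244859/182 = 1345.38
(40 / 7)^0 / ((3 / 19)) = 6.33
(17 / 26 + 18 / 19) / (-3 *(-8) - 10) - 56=-55215 / 988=-55.89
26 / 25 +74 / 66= 1783 / 825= 2.16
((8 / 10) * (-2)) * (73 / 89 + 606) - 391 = -606051 / 445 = -1361.91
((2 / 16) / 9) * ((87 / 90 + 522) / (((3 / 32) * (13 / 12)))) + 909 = 1720807 / 1755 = 980.52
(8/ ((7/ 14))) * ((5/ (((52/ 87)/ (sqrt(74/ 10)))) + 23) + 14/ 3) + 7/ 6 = 348 * sqrt(185)/ 13 + 2663/ 6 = 807.93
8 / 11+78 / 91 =122 / 77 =1.58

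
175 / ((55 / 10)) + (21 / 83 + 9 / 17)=505994 / 15521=32.60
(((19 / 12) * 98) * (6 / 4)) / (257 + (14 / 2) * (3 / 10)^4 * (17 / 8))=18620000 / 20569639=0.91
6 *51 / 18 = 17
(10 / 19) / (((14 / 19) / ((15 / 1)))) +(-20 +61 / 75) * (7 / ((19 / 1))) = 36364 / 9975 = 3.65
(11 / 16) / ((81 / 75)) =275 / 432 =0.64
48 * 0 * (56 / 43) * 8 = 0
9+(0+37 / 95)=892 / 95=9.39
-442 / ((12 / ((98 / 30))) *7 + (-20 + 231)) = -3094 / 1657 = -1.87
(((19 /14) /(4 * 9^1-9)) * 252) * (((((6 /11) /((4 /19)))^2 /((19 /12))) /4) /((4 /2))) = 3249 /484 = 6.71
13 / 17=0.76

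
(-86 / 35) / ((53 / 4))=-344 / 1855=-0.19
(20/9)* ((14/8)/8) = 0.49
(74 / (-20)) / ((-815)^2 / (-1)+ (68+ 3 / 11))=11 / 1974520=0.00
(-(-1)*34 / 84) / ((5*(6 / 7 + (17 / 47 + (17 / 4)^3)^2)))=76908544 / 5652285605865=0.00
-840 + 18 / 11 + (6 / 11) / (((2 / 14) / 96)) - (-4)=-5146 / 11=-467.82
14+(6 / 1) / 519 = 2424 / 173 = 14.01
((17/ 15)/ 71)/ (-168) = -17/ 178920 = -0.00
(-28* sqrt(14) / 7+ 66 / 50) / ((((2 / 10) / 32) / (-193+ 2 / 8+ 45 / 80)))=-40590+ 123000* sqrt(14)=419633.86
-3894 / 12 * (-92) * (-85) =-2537590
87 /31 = 2.81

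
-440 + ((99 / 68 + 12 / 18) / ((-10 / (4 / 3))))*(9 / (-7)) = -523167 / 1190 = -439.64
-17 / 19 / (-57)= 17 / 1083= 0.02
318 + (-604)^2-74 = 365060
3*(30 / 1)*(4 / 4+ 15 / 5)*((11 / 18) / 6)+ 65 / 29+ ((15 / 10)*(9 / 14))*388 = 251548 / 609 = 413.05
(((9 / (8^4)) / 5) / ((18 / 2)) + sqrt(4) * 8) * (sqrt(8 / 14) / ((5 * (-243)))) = -36409 * sqrt(7) / 9676800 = -0.01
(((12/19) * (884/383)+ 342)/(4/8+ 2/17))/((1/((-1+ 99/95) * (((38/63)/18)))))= 113303504/144412065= 0.78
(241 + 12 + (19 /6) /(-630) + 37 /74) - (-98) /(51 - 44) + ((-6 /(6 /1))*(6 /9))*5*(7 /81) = 9090379 /34020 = 267.21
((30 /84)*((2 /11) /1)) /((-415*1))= -1 /6391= -0.00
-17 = -17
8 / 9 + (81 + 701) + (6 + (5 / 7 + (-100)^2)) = 10789.60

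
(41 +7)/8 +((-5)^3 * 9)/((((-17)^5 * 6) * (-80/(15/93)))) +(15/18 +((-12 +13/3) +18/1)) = 72537653291/4225494432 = 17.17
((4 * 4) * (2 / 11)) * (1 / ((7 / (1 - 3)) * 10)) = -32 / 385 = -0.08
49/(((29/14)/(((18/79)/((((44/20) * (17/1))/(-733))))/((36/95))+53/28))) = -200482569/856834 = -233.98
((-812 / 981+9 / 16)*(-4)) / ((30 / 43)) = 179009 / 117720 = 1.52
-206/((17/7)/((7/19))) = -10094/323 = -31.25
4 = 4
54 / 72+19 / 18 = 65 / 36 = 1.81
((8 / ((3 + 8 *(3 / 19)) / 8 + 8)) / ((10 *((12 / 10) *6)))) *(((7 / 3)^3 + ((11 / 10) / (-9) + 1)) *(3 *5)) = 278692 / 105057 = 2.65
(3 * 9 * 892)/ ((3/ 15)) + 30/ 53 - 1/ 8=51058267/ 424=120420.44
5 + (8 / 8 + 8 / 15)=98 / 15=6.53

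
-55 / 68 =-0.81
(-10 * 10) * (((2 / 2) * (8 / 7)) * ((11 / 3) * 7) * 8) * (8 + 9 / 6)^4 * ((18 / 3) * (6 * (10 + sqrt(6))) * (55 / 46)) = -1892260920000 / 23-189226092000 * sqrt(6) / 23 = -102424708322.65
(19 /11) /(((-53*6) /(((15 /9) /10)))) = -19 /20988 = -0.00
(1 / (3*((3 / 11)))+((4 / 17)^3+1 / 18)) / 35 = 114151 / 3095190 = 0.04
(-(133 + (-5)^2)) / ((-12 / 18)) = 237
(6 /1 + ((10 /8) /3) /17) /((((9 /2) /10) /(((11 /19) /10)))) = 13519 /17442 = 0.78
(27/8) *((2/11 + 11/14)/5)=4023/6160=0.65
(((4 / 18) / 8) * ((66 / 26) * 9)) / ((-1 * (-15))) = 11 / 260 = 0.04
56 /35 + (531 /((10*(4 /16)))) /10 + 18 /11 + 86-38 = 19931 /275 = 72.48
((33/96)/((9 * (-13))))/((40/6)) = -11/24960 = -0.00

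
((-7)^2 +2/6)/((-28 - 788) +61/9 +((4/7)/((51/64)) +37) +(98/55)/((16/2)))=-11623920/181729561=-0.06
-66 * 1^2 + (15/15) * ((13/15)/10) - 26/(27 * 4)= -44654/675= -66.15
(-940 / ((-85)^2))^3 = -0.00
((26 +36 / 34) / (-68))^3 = -1520875 / 24137569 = -0.06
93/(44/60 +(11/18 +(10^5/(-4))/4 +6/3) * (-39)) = 310/812163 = 0.00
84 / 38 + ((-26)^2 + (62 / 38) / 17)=219093 / 323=678.31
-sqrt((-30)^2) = -30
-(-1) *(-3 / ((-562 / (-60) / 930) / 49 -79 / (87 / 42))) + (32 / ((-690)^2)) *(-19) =13926735065948 / 179966329780275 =0.08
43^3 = 79507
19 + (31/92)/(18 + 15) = 19.01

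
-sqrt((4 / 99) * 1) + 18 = 18- 2 * sqrt(11) / 33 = 17.80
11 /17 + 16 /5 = 327 /85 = 3.85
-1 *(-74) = 74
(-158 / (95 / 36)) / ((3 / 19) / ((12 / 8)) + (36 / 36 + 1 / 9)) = -6399 / 130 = -49.22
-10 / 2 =-5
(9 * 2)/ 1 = 18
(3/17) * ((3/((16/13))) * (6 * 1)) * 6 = 1053/68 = 15.49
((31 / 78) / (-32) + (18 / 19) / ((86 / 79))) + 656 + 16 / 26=1340740433 / 2039232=657.47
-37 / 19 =-1.95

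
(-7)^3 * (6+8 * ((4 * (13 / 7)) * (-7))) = 140630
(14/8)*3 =21/4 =5.25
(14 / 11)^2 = 196 / 121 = 1.62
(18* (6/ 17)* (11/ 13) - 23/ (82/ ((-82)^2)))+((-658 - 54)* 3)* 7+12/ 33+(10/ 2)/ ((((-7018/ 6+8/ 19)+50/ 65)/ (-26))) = -35429309380836/ 2104859471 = -16832.15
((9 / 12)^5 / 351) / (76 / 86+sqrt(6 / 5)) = -36765 / 25785344+16641 * sqrt(30) / 51570688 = 0.00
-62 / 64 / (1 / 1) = -31 / 32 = -0.97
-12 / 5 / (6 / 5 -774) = 1 / 322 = 0.00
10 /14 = 5 /7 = 0.71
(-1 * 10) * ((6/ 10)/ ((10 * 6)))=-1/ 10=-0.10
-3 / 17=-0.18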